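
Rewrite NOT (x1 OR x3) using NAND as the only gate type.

(((x1 NAND x1) NAND (x3 NAND x3)) NAND ((x1 NAND x1) NAND (x3 NAND x3)))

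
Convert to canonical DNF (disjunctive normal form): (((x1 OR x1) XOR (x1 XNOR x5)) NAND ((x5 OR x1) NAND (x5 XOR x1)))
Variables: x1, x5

(NOT x1 AND x5) OR (x1 AND NOT x5) OR (x1 AND x5)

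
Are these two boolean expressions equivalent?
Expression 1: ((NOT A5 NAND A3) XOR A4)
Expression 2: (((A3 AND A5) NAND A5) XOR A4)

No. Counterexample: with A4=0, A5=0, A3=1, Expression 1 = 0 but Expression 2 = 1.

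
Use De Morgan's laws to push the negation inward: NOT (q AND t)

NOT q OR NOT t
De Morgan's: NOT(AND of terms) = OR of negations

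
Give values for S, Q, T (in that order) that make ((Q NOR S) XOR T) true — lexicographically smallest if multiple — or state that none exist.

S=0, Q=0, T=0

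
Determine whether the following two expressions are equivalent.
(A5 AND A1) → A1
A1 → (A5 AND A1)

No, Converse is not equivalent to original (counterexample: A5=0, A1=1)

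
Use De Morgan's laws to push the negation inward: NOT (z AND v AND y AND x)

NOT z OR NOT v OR NOT y OR NOT x
De Morgan's: NOT(AND of terms) = OR of negations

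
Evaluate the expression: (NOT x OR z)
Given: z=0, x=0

Substituting: (NOT 0 OR 0)
= 1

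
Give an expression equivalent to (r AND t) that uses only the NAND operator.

((r NAND t) NAND (r NAND t))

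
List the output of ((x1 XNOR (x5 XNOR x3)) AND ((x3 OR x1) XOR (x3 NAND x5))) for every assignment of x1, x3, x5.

x1 | x3 | x5 | Output
---------------------
0 | 0 | 0 | 0
0 | 0 | 1 | 1
0 | 1 | 0 | 0
0 | 1 | 1 | 0
1 | 0 | 0 | 0
1 | 0 | 1 | 0
1 | 1 | 0 | 0
1 | 1 | 1 | 1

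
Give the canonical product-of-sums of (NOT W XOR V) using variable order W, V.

ΠM(1, 2) = (W OR NOT V) AND (NOT W OR V)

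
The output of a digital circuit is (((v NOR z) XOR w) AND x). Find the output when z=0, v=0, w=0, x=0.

Substituting: (((0 NOR 0) XOR 0) AND 0)
= 0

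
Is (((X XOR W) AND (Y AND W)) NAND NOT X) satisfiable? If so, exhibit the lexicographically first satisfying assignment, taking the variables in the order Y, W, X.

Y=0, W=0, X=0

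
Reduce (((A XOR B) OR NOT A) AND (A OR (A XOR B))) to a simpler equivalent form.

By distribution ((E OR v) AND (E OR NOT v) = E):
= (A XOR B)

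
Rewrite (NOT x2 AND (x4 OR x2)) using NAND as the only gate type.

(((x2 NAND x2) NAND ((x4 NAND x4) NAND (x2 NAND x2))) NAND ((x2 NAND x2) NAND ((x4 NAND x4) NAND (x2 NAND x2))))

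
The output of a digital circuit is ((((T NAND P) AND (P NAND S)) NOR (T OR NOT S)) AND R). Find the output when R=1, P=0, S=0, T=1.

Substituting: ((((1 NAND 0) AND (0 NAND 0)) NOR (1 OR NOT 0)) AND 1)
= 0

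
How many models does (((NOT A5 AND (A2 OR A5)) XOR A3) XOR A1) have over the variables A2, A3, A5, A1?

Satisfying assignments: (0,0,0,1), (0,0,1,1), (0,1,0,0), (0,1,1,0), (1,0,0,0), (1,0,1,1), (1,1,0,1), (1,1,1,0)
Count: 8 out of 16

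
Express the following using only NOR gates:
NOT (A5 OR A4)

(((A5 NOR A4) NOR (A5 NOR A4)) NOR ((A5 NOR A4) NOR (A5 NOR A4)))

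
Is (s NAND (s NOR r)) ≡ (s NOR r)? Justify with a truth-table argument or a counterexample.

No. Counterexample: with s=0, r=1, Expression 1 = 1 but Expression 2 = 0.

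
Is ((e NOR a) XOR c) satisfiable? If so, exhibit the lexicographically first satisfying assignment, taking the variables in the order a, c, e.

a=0, c=0, e=0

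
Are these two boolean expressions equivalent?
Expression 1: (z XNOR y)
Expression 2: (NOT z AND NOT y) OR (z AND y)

Yes, they are equivalent — the two output columns agree on all 4 assignments:
z | y | Expression 1 | Expression 2
-----------------------------------
0 | 0 | 1 | 1
0 | 1 | 0 | 0
1 | 0 | 0 | 0
1 | 1 | 1 | 1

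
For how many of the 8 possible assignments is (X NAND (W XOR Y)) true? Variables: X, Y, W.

Satisfying assignments: (0,0,0), (0,0,1), (0,1,0), (0,1,1), (1,0,0), (1,1,1)
Count: 6 out of 8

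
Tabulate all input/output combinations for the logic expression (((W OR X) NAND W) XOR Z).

W | X | Z | Output
------------------
0 | 0 | 0 | 1
0 | 0 | 1 | 0
0 | 1 | 0 | 1
0 | 1 | 1 | 0
1 | 0 | 0 | 0
1 | 0 | 1 | 1
1 | 1 | 0 | 0
1 | 1 | 1 | 1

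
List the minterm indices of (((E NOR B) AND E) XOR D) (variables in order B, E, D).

Σm(1, 3, 5, 7) = (NOT B AND NOT E AND D) OR (NOT B AND E AND D) OR (B AND NOT E AND D) OR (B AND E AND D)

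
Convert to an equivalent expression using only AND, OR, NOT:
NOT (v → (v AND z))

v AND NOT (v AND z)
(Negated implication: NOT(A → B) = A AND NOT B)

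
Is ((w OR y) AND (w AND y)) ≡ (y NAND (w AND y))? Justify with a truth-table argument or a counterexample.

No. Counterexample: with w=0, y=0, Expression 1 = 0 but Expression 2 = 1.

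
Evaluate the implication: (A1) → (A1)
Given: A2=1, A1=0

Antecedent (A1) = 0; consequent (A1) = 0.
0 → 0 = 1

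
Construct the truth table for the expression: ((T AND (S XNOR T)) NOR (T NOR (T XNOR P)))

S | P | T | Output
------------------
0 | 0 | 0 | 1
0 | 0 | 1 | 1
0 | 1 | 0 | 0
0 | 1 | 1 | 1
1 | 0 | 0 | 1
1 | 0 | 1 | 0
1 | 1 | 0 | 0
1 | 1 | 1 | 0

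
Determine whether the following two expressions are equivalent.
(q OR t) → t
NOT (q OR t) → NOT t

No, Inverse is not equivalent to original (counterexample: q=1, t=0)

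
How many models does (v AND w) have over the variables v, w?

Satisfying assignments: (1,1)
Count: 1 out of 4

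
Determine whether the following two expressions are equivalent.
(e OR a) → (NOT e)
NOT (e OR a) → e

No, Inverse is not equivalent to original (counterexample: e=0, a=0)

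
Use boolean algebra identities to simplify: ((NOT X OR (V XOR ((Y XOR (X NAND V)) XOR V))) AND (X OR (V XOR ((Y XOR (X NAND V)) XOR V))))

By distribution ((E OR v) AND (E OR NOT v) = E) then XOR self-cancellation ((E XOR v) XOR v = E):
= (Y XOR (X NAND V))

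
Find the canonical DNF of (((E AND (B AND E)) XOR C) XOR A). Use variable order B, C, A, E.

(NOT B AND NOT C AND A AND NOT E) OR (NOT B AND NOT C AND A AND E) OR (NOT B AND C AND NOT A AND NOT E) OR (NOT B AND C AND NOT A AND E) OR (B AND NOT C AND NOT A AND E) OR (B AND NOT C AND A AND NOT E) OR (B AND C AND NOT A AND NOT E) OR (B AND C AND A AND E)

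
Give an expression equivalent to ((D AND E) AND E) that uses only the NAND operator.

((((D NAND E) NAND (D NAND E)) NAND E) NAND (((D NAND E) NAND (D NAND E)) NAND E))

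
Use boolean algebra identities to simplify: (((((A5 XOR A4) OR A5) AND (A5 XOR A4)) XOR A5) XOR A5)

By XOR self-cancellation ((E XOR v) XOR v = E) then absorption (E AND (E OR v) = E):
= (A5 XOR A4)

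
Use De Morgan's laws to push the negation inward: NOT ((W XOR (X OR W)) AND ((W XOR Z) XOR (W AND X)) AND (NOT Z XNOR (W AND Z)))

NOT (W XOR (X OR W)) OR NOT ((W XOR Z) XOR (W AND X)) OR NOT (NOT Z XNOR (W AND Z))
De Morgan's: NOT(AND of terms) = OR of negations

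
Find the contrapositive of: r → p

Contrapositive: NOT p → NOT r
Note: A statement and its contrapositive are logically equivalent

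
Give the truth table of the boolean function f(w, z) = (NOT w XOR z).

w | z | Output
--------------
0 | 0 | 1
0 | 1 | 0
1 | 0 | 0
1 | 1 | 1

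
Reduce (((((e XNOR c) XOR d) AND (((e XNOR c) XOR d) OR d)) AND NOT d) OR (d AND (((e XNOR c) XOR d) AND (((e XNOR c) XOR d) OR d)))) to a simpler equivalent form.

By distribution ((E AND v) OR (E AND NOT v) = E) then absorption (E AND (E OR v) = E):
= ((e XNOR c) XOR d)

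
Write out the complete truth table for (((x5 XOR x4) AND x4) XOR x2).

x4 | x2 | x5 | Output
---------------------
0 | 0 | 0 | 0
0 | 0 | 1 | 0
0 | 1 | 0 | 1
0 | 1 | 1 | 1
1 | 0 | 0 | 1
1 | 0 | 1 | 0
1 | 1 | 0 | 0
1 | 1 | 1 | 1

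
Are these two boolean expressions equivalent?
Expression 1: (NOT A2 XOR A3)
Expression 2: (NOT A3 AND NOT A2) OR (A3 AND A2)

Yes, they are equivalent — the two output columns agree on all 4 assignments:
A3 | A2 | Expression 1 | Expression 2
-------------------------------------
0 | 0 | 1 | 1
0 | 1 | 0 | 0
1 | 0 | 0 | 0
1 | 1 | 1 | 1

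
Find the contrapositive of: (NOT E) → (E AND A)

Contrapositive: NOT (E AND A) → E
Note: A statement and its contrapositive are logically equivalent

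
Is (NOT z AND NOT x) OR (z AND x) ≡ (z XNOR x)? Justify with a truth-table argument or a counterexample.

Yes, they are equivalent — the two output columns agree on all 4 assignments:
z | x | Expression 1 | Expression 2
-----------------------------------
0 | 0 | 1 | 1
0 | 1 | 0 | 0
1 | 0 | 0 | 0
1 | 1 | 1 | 1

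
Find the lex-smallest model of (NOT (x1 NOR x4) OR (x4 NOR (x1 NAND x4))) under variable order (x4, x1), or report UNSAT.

x4=0, x1=1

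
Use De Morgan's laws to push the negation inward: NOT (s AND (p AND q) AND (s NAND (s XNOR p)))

NOT s OR NOT (p AND q) OR NOT (s NAND (s XNOR p))
De Morgan's: NOT(AND of terms) = OR of negations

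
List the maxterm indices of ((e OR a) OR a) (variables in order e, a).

ΠM(0) = (e OR a)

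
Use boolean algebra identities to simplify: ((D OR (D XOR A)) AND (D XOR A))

By absorption (E AND (E OR v) = E):
= (D XOR A)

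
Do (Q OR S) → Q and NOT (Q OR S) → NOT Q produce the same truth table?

No, Inverse is not equivalent to original (counterexample: Q=0, T=0, S=1)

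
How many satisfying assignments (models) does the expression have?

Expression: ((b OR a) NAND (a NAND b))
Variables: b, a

Satisfying assignments: (0,0), (1,1)
Count: 2 out of 4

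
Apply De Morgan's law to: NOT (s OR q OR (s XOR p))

NOT s AND NOT q AND NOT (s XOR p)
De Morgan's: NOT(OR of terms) = AND of negations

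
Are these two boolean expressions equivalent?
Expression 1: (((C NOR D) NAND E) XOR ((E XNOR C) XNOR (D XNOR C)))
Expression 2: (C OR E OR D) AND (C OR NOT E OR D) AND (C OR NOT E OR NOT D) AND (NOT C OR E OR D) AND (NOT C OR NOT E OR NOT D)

Yes, they are equivalent — the two output columns agree on all 8 assignments:
C | E | D | Expression 1 | Expression 2
---------------------------------------
0 | 0 | 0 | 0 | 0
0 | 0 | 1 | 1 | 1
0 | 1 | 0 | 0 | 0
0 | 1 | 1 | 0 | 0
1 | 0 | 0 | 0 | 0
1 | 0 | 1 | 1 | 1
1 | 1 | 0 | 1 | 1
1 | 1 | 1 | 0 | 0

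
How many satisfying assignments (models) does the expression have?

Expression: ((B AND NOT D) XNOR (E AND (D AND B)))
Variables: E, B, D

Satisfying assignments: (0,0,0), (0,0,1), (0,1,1), (1,0,0), (1,0,1)
Count: 5 out of 8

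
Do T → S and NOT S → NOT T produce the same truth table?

Yes, Contrapositive is always equivalent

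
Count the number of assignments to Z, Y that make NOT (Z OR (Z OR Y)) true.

Satisfying assignments: (0,0)
Count: 1 out of 4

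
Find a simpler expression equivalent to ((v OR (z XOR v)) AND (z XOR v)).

By absorption (E AND (E OR v) = E):
= (z XOR v)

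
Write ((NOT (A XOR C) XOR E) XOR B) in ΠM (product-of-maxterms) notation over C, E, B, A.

ΠM(1, 2, 4, 7, 8, 11, 13, 14) = (C OR E OR B OR NOT A) AND (C OR E OR NOT B OR A) AND (C OR NOT E OR B OR A) AND (C OR NOT E OR NOT B OR NOT A) AND (NOT C OR E OR B OR A) AND (NOT C OR E OR NOT B OR NOT A) AND (NOT C OR NOT E OR B OR NOT A) AND (NOT C OR NOT E OR NOT B OR A)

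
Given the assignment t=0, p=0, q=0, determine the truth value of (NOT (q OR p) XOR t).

Substituting: (NOT (0 OR 0) XOR 0)
= 1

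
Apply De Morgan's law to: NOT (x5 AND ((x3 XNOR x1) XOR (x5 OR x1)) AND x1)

NOT x5 OR NOT ((x3 XNOR x1) XOR (x5 OR x1)) OR NOT x1
De Morgan's: NOT(AND of terms) = OR of negations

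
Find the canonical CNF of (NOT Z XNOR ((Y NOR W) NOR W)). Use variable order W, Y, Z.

(W OR Y OR Z) AND (W OR NOT Y OR NOT Z) AND (NOT W OR Y OR Z) AND (NOT W OR NOT Y OR Z)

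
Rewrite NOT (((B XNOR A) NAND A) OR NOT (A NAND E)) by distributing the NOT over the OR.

NOT ((B XNOR A) NAND A) AND (A NAND E)
De Morgan's: NOT(OR of terms) = AND of negations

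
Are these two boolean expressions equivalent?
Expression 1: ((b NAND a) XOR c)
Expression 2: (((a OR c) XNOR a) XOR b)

No. Counterexample: with c=0, b=1, a=0, Expression 1 = 1 but Expression 2 = 0.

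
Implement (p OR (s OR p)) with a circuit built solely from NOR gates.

((p NOR ((s NOR p) NOR (s NOR p))) NOR (p NOR ((s NOR p) NOR (s NOR p))))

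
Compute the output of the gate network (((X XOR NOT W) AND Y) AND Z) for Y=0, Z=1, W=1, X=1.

Substituting: (((1 XOR NOT 1) AND 0) AND 1)
= 0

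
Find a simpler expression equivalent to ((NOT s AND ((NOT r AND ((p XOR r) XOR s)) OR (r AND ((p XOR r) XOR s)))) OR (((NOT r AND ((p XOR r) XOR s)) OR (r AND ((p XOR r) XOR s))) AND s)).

By distribution ((E AND v) OR (E AND NOT v) = E) then distribution ((E AND v) OR (E AND NOT v) = E):
= ((p XOR r) XOR s)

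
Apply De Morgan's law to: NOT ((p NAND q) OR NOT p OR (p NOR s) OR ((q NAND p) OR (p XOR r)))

NOT (p NAND q) AND p AND NOT (p NOR s) AND NOT ((q NAND p) OR (p XOR r))
De Morgan's: NOT(OR of terms) = AND of negations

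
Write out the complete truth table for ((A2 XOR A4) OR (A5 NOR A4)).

A2 | A5 | A4 | Output
---------------------
0 | 0 | 0 | 1
0 | 0 | 1 | 1
0 | 1 | 0 | 0
0 | 1 | 1 | 1
1 | 0 | 0 | 1
1 | 0 | 1 | 0
1 | 1 | 0 | 1
1 | 1 | 1 | 0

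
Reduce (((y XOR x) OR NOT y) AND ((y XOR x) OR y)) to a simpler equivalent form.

By distribution ((E OR v) AND (E OR NOT v) = E):
= (y XOR x)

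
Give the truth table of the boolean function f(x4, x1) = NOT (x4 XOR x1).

x4 | x1 | Output
----------------
0 | 0 | 1
0 | 1 | 0
1 | 0 | 0
1 | 1 | 1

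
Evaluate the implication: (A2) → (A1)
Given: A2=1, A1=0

Antecedent (A2) = 1; consequent (A1) = 0.
1 → 0 = 0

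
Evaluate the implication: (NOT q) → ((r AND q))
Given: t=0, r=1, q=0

Antecedent (NOT q) = 1; consequent ((r AND q)) = 0.
1 → 0 = 0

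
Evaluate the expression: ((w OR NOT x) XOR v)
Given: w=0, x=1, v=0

Substituting: ((0 OR NOT 1) XOR 0)
= 0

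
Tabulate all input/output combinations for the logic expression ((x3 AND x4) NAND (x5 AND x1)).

x1 | x3 | x5 | x4 | Output
--------------------------
0 | 0 | 0 | 0 | 1
0 | 0 | 0 | 1 | 1
0 | 0 | 1 | 0 | 1
0 | 0 | 1 | 1 | 1
0 | 1 | 0 | 0 | 1
0 | 1 | 0 | 1 | 1
0 | 1 | 1 | 0 | 1
0 | 1 | 1 | 1 | 1
1 | 0 | 0 | 0 | 1
1 | 0 | 0 | 1 | 1
1 | 0 | 1 | 0 | 1
1 | 0 | 1 | 1 | 1
1 | 1 | 0 | 0 | 1
1 | 1 | 0 | 1 | 1
1 | 1 | 1 | 0 | 1
1 | 1 | 1 | 1 | 0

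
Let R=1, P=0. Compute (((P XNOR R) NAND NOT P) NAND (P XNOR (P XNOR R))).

Substituting: (((0 XNOR 1) NAND NOT 0) NAND (0 XNOR (0 XNOR 1)))
= 0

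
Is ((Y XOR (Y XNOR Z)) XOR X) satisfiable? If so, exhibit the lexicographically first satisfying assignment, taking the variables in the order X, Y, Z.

X=0, Y=0, Z=0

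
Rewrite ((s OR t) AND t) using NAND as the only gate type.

((((s NAND s) NAND (t NAND t)) NAND t) NAND (((s NAND s) NAND (t NAND t)) NAND t))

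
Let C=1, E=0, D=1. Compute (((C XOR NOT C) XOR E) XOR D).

Substituting: (((1 XOR NOT 1) XOR 0) XOR 1)
= 0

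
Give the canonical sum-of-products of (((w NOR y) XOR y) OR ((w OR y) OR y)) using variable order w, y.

Σm(0, 1, 2, 3) = (NOT w AND NOT y) OR (NOT w AND y) OR (w AND NOT y) OR (w AND y)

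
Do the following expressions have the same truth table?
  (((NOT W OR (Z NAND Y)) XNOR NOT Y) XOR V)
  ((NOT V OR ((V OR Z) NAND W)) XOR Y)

No. Counterexample: with Z=0, V=1, Y=0, W=0, Expression 1 = 0 but Expression 2 = 1.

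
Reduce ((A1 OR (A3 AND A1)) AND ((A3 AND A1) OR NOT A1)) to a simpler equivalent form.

By distribution ((E OR v) AND (E OR NOT v) = E):
= (A3 AND A1)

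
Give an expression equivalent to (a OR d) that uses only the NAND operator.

((a NAND a) NAND (d NAND d))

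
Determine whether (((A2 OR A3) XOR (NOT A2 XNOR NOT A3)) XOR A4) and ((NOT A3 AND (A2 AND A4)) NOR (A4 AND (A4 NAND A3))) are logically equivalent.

No. Counterexample: with A3=1, A4=0, A2=1, Expression 1 = 0 but Expression 2 = 1.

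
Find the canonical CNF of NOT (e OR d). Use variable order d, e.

(d OR NOT e) AND (NOT d OR e) AND (NOT d OR NOT e)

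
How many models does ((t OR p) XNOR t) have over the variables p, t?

Satisfying assignments: (0,0), (0,1), (1,1)
Count: 3 out of 4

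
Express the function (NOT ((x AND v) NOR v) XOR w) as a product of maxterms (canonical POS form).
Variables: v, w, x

ΠM(0, 1, 6, 7) = (v OR w OR x) AND (v OR w OR NOT x) AND (NOT v OR NOT w OR x) AND (NOT v OR NOT w OR NOT x)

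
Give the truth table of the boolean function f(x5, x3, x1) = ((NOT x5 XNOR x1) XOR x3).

x5 | x3 | x1 | Output
---------------------
0 | 0 | 0 | 0
0 | 0 | 1 | 1
0 | 1 | 0 | 1
0 | 1 | 1 | 0
1 | 0 | 0 | 1
1 | 0 | 1 | 0
1 | 1 | 0 | 0
1 | 1 | 1 | 1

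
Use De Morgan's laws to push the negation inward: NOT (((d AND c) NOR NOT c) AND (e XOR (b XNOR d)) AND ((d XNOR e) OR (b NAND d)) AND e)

NOT ((d AND c) NOR NOT c) OR NOT (e XOR (b XNOR d)) OR NOT ((d XNOR e) OR (b NAND d)) OR NOT e
De Morgan's: NOT(AND of terms) = OR of negations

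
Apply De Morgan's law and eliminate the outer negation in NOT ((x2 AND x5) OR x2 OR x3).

NOT (x2 AND x5) AND NOT x2 AND NOT x3
De Morgan's: NOT(OR of terms) = AND of negations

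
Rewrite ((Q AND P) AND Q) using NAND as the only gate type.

((((Q NAND P) NAND (Q NAND P)) NAND Q) NAND (((Q NAND P) NAND (Q NAND P)) NAND Q))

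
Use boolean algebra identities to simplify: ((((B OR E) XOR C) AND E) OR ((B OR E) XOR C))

By absorption (E OR (E AND v) = E):
= ((B OR E) XOR C)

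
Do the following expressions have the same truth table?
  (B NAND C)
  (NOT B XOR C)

No. Counterexample: with C=0, B=1, Expression 1 = 1 but Expression 2 = 0.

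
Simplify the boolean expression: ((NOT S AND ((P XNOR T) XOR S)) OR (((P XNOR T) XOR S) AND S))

By distribution ((E AND v) OR (E AND NOT v) = E):
= ((P XNOR T) XOR S)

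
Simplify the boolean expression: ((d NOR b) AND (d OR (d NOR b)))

By absorption (E AND (E OR v) = E):
= (d NOR b)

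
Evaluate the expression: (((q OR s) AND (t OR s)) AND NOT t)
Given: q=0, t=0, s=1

Substituting: (((0 OR 1) AND (0 OR 1)) AND NOT 0)
= 1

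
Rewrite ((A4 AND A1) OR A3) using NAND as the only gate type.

((((A4 NAND A1) NAND (A4 NAND A1)) NAND ((A4 NAND A1) NAND (A4 NAND A1))) NAND (A3 NAND A3))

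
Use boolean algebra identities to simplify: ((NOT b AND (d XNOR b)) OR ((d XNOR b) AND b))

By distribution ((E AND v) OR (E AND NOT v) = E):
= (d XNOR b)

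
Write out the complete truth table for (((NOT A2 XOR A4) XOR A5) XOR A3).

A4 | A5 | A2 | A3 | Output
--------------------------
0 | 0 | 0 | 0 | 1
0 | 0 | 0 | 1 | 0
0 | 0 | 1 | 0 | 0
0 | 0 | 1 | 1 | 1
0 | 1 | 0 | 0 | 0
0 | 1 | 0 | 1 | 1
0 | 1 | 1 | 0 | 1
0 | 1 | 1 | 1 | 0
1 | 0 | 0 | 0 | 0
1 | 0 | 0 | 1 | 1
1 | 0 | 1 | 0 | 1
1 | 0 | 1 | 1 | 0
1 | 1 | 0 | 0 | 1
1 | 1 | 0 | 1 | 0
1 | 1 | 1 | 0 | 0
1 | 1 | 1 | 1 | 1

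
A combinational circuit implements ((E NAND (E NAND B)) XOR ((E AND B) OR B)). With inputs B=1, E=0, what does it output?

Substituting: ((0 NAND (0 NAND 1)) XOR ((0 AND 1) OR 1))
= 0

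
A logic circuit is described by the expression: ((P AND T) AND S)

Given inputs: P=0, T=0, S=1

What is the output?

Substituting: ((0 AND 0) AND 1)
= 0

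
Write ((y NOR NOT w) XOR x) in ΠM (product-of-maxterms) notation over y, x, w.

ΠM(0, 3, 4, 5) = (y OR x OR w) AND (y OR NOT x OR NOT w) AND (NOT y OR x OR w) AND (NOT y OR x OR NOT w)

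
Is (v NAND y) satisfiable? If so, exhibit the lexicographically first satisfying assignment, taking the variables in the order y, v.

y=0, v=0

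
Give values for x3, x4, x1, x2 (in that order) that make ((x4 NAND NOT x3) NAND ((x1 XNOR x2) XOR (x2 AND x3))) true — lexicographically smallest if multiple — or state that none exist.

x3=0, x4=0, x1=0, x2=1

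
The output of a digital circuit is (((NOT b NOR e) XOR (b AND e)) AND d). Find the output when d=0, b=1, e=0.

Substituting: (((NOT 1 NOR 0) XOR (1 AND 0)) AND 0)
= 0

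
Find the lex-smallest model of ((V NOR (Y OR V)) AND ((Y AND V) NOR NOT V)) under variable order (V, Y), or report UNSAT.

UNSATISFIABLE - no assignment makes this expression true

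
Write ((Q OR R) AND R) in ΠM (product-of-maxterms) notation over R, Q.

ΠM(0, 1) = (R OR Q) AND (R OR NOT Q)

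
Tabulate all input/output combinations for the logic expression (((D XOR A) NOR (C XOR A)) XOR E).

A | C | D | E | Output
----------------------
0 | 0 | 0 | 0 | 1
0 | 0 | 0 | 1 | 0
0 | 0 | 1 | 0 | 0
0 | 0 | 1 | 1 | 1
0 | 1 | 0 | 0 | 0
0 | 1 | 0 | 1 | 1
0 | 1 | 1 | 0 | 0
0 | 1 | 1 | 1 | 1
1 | 0 | 0 | 0 | 0
1 | 0 | 0 | 1 | 1
1 | 0 | 1 | 0 | 0
1 | 0 | 1 | 1 | 1
1 | 1 | 0 | 0 | 0
1 | 1 | 0 | 1 | 1
1 | 1 | 1 | 0 | 1
1 | 1 | 1 | 1 | 0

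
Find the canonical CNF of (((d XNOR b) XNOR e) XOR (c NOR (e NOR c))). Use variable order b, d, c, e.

(b OR d OR c OR e) AND (b OR d OR c OR NOT e) AND (b OR d OR NOT c OR e) AND (b OR NOT d OR NOT c OR NOT e) AND (NOT b OR d OR NOT c OR NOT e) AND (NOT b OR NOT d OR c OR e) AND (NOT b OR NOT d OR c OR NOT e) AND (NOT b OR NOT d OR NOT c OR e)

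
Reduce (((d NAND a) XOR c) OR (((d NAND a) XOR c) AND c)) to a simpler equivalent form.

By absorption (E OR (E AND v) = E):
= ((d NAND a) XOR c)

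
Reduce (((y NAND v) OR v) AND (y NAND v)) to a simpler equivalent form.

By absorption (E AND (E OR v) = E):
= (y NAND v)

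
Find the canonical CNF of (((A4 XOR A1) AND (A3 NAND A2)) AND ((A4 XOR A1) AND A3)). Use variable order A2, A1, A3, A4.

(A2 OR A1 OR A3 OR A4) AND (A2 OR A1 OR A3 OR NOT A4) AND (A2 OR A1 OR NOT A3 OR A4) AND (A2 OR NOT A1 OR A3 OR A4) AND (A2 OR NOT A1 OR A3 OR NOT A4) AND (A2 OR NOT A1 OR NOT A3 OR NOT A4) AND (NOT A2 OR A1 OR A3 OR A4) AND (NOT A2 OR A1 OR A3 OR NOT A4) AND (NOT A2 OR A1 OR NOT A3 OR A4) AND (NOT A2 OR A1 OR NOT A3 OR NOT A4) AND (NOT A2 OR NOT A1 OR A3 OR A4) AND (NOT A2 OR NOT A1 OR A3 OR NOT A4) AND (NOT A2 OR NOT A1 OR NOT A3 OR A4) AND (NOT A2 OR NOT A1 OR NOT A3 OR NOT A4)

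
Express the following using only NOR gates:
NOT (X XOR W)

(((((X NOR W) NOR (X NOR W)) NOR ((X NOR W) NOR (X NOR W))) NOR ((((X NOR X) NOR (W NOR W)) NOR ((X NOR X) NOR (W NOR W))) NOR (((X NOR X) NOR (W NOR W)) NOR ((X NOR X) NOR (W NOR W))))) NOR ((((X NOR W) NOR (X NOR W)) NOR ((X NOR W) NOR (X NOR W))) NOR ((((X NOR X) NOR (W NOR W)) NOR ((X NOR X) NOR (W NOR W))) NOR (((X NOR X) NOR (W NOR W)) NOR ((X NOR X) NOR (W NOR W))))))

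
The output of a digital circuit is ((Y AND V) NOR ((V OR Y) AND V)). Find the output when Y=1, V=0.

Substituting: ((1 AND 0) NOR ((0 OR 1) AND 0))
= 1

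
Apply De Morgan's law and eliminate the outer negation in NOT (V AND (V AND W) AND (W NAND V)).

NOT V OR NOT (V AND W) OR NOT (W NAND V)
De Morgan's: NOT(AND of terms) = OR of negations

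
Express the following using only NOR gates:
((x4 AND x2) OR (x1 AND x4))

((((x4 NOR x4) NOR (x2 NOR x2)) NOR ((x1 NOR x1) NOR (x4 NOR x4))) NOR (((x4 NOR x4) NOR (x2 NOR x2)) NOR ((x1 NOR x1) NOR (x4 NOR x4))))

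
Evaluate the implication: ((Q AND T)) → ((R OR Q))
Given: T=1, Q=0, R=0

Antecedent ((Q AND T)) = 0; consequent ((R OR Q)) = 0.
0 → 0 = 1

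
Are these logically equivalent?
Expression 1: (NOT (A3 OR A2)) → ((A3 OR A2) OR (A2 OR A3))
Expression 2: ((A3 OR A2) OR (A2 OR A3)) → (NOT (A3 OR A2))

No, Converse is not equivalent to original (counterexample: A3=0, A2=0)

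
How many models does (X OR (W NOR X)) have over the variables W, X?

Satisfying assignments: (0,0), (0,1), (1,1)
Count: 3 out of 4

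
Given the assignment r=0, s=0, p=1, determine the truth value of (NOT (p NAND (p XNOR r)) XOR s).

Substituting: (NOT (1 NAND (1 XNOR 0)) XOR 0)
= 0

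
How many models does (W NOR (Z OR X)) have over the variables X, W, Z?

Satisfying assignments: (0,0,0)
Count: 1 out of 8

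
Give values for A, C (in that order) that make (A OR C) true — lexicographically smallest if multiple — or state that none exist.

A=0, C=1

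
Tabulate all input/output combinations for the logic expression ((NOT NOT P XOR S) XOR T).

P | S | T | Output
------------------
0 | 0 | 0 | 0
0 | 0 | 1 | 1
0 | 1 | 0 | 1
0 | 1 | 1 | 0
1 | 0 | 0 | 1
1 | 0 | 1 | 0
1 | 1 | 0 | 0
1 | 1 | 1 | 1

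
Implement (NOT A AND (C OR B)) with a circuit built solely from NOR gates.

(((A NOR A) NOR (A NOR A)) NOR (((C NOR B) NOR (C NOR B)) NOR ((C NOR B) NOR (C NOR B))))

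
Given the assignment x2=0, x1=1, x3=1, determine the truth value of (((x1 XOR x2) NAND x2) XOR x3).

Substituting: (((1 XOR 0) NAND 0) XOR 1)
= 0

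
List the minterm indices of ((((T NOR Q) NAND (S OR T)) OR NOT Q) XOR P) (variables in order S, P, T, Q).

Σm(0, 1, 2, 3, 8, 9, 10, 11) = (NOT S AND NOT P AND NOT T AND NOT Q) OR (NOT S AND NOT P AND NOT T AND Q) OR (NOT S AND NOT P AND T AND NOT Q) OR (NOT S AND NOT P AND T AND Q) OR (S AND NOT P AND NOT T AND NOT Q) OR (S AND NOT P AND NOT T AND Q) OR (S AND NOT P AND T AND NOT Q) OR (S AND NOT P AND T AND Q)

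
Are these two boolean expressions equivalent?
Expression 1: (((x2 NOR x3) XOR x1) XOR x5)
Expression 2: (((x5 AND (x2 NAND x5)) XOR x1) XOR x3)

No. Counterexample: with x2=0, x1=0, x5=0, x3=0, Expression 1 = 1 but Expression 2 = 0.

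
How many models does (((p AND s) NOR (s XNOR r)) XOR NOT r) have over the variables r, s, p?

Satisfying assignments: (0,0,0), (0,0,1), (0,1,1), (1,0,0), (1,0,1)
Count: 5 out of 8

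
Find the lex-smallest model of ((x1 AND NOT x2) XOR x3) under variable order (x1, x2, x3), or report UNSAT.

x1=0, x2=0, x3=1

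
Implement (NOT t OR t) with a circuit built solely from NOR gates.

(((t NOR t) NOR t) NOR ((t NOR t) NOR t))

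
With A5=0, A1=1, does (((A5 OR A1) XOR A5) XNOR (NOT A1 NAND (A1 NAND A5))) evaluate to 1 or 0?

Substituting: (((0 OR 1) XOR 0) XNOR (NOT 1 NAND (1 NAND 0)))
= 1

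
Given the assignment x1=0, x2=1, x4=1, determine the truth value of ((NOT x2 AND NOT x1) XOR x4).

Substituting: ((NOT 1 AND NOT 0) XOR 1)
= 1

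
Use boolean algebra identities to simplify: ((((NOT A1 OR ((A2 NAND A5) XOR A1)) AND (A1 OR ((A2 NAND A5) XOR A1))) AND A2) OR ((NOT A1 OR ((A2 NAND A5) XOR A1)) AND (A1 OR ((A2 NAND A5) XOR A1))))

By absorption (E OR (E AND v) = E) then distribution ((E OR v) AND (E OR NOT v) = E):
= ((A2 NAND A5) XOR A1)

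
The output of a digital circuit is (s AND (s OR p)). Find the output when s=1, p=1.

Substituting: (1 AND (1 OR 1))
= 1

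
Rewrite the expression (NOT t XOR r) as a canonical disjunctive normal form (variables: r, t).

(NOT r AND NOT t) OR (r AND t)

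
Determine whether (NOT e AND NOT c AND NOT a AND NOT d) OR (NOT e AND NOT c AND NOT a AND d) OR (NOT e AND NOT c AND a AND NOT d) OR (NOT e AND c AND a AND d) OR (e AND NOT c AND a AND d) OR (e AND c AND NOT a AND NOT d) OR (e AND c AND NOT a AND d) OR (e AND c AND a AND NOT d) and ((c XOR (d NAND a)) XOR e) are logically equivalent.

Yes, they are equivalent — the two output columns agree on all 16 assignments:
e | c | a | d | Expression 1 | Expression 2
-------------------------------------------
0 | 0 | 0 | 0 | 1 | 1
0 | 0 | 0 | 1 | 1 | 1
0 | 0 | 1 | 0 | 1 | 1
0 | 0 | 1 | 1 | 0 | 0
0 | 1 | 0 | 0 | 0 | 0
0 | 1 | 0 | 1 | 0 | 0
0 | 1 | 1 | 0 | 0 | 0
0 | 1 | 1 | 1 | 1 | 1
1 | 0 | 0 | 0 | 0 | 0
1 | 0 | 0 | 1 | 0 | 0
1 | 0 | 1 | 0 | 0 | 0
1 | 0 | 1 | 1 | 1 | 1
1 | 1 | 0 | 0 | 1 | 1
1 | 1 | 0 | 1 | 1 | 1
1 | 1 | 1 | 0 | 1 | 1
1 | 1 | 1 | 1 | 0 | 0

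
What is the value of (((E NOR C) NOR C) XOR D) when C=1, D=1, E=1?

Substituting: (((1 NOR 1) NOR 1) XOR 1)
= 1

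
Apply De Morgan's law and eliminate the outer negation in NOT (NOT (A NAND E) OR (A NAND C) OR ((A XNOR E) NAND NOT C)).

(A NAND E) AND NOT (A NAND C) AND NOT ((A XNOR E) NAND NOT C)
De Morgan's: NOT(OR of terms) = AND of negations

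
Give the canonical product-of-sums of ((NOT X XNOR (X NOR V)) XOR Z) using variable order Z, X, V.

ΠM(1, 4, 6, 7) = (Z OR X OR NOT V) AND (NOT Z OR X OR V) AND (NOT Z OR NOT X OR V) AND (NOT Z OR NOT X OR NOT V)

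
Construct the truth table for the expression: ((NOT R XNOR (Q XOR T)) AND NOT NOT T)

Q | T | R | Output
------------------
0 | 0 | 0 | 0
0 | 0 | 1 | 0
0 | 1 | 0 | 1
0 | 1 | 1 | 0
1 | 0 | 0 | 0
1 | 0 | 1 | 0
1 | 1 | 0 | 0
1 | 1 | 1 | 1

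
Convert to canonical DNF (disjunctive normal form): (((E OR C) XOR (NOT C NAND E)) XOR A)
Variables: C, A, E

(NOT C AND NOT A AND NOT E) OR (NOT C AND NOT A AND E) OR (C AND A AND NOT E) OR (C AND A AND E)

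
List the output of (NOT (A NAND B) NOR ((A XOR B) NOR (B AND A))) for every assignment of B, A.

B | A | Output
--------------
0 | 0 | 0
0 | 1 | 1
1 | 0 | 1
1 | 1 | 0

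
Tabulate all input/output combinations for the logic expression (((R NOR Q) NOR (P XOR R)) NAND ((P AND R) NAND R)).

Q | R | P | Output
------------------
0 | 0 | 0 | 1
0 | 0 | 1 | 1
0 | 1 | 0 | 1
0 | 1 | 1 | 1
1 | 0 | 0 | 0
1 | 0 | 1 | 1
1 | 1 | 0 | 1
1 | 1 | 1 | 1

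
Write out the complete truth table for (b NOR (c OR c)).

b | c | Output
--------------
0 | 0 | 1
0 | 1 | 0
1 | 0 | 0
1 | 1 | 0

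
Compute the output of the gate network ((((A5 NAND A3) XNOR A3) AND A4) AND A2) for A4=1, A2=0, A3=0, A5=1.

Substituting: ((((1 NAND 0) XNOR 0) AND 1) AND 0)
= 0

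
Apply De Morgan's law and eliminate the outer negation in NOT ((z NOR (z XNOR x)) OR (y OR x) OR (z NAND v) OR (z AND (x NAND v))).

NOT (z NOR (z XNOR x)) AND NOT (y OR x) AND NOT (z NAND v) AND NOT (z AND (x NAND v))
De Morgan's: NOT(OR of terms) = AND of negations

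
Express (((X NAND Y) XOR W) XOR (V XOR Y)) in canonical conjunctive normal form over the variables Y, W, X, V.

(Y OR W OR X OR NOT V) AND (Y OR W OR NOT X OR NOT V) AND (Y OR NOT W OR X OR V) AND (Y OR NOT W OR NOT X OR V) AND (NOT Y OR W OR X OR V) AND (NOT Y OR W OR NOT X OR NOT V) AND (NOT Y OR NOT W OR X OR NOT V) AND (NOT Y OR NOT W OR NOT X OR V)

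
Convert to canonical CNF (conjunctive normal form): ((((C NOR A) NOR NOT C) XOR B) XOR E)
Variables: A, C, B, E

(A OR C OR B OR E) AND (A OR C OR NOT B OR NOT E) AND (A OR NOT C OR B OR NOT E) AND (A OR NOT C OR NOT B OR E) AND (NOT A OR C OR B OR E) AND (NOT A OR C OR NOT B OR NOT E) AND (NOT A OR NOT C OR B OR NOT E) AND (NOT A OR NOT C OR NOT B OR E)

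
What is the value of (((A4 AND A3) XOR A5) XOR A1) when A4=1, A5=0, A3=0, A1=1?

Substituting: (((1 AND 0) XOR 0) XOR 1)
= 1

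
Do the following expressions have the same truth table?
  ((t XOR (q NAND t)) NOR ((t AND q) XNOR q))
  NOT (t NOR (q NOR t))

No. Counterexample: with q=0, t=0, Expression 1 = 0 but Expression 2 = 1.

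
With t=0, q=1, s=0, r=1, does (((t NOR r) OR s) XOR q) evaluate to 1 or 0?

Substituting: (((0 NOR 1) OR 0) XOR 1)
= 1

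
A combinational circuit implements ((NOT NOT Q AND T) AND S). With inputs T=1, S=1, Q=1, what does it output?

Substituting: ((NOT NOT 1 AND 1) AND 1)
= 1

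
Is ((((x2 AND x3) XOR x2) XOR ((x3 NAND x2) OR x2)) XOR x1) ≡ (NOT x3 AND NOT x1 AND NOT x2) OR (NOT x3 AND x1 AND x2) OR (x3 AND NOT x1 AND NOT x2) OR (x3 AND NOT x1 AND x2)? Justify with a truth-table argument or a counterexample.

Yes, they are equivalent — the two output columns agree on all 8 assignments:
x3 | x1 | x2 | Expression 1 | Expression 2
------------------------------------------
0 | 0 | 0 | 1 | 1
0 | 0 | 1 | 0 | 0
0 | 1 | 0 | 0 | 0
0 | 1 | 1 | 1 | 1
1 | 0 | 0 | 1 | 1
1 | 0 | 1 | 1 | 1
1 | 1 | 0 | 0 | 0
1 | 1 | 1 | 0 | 0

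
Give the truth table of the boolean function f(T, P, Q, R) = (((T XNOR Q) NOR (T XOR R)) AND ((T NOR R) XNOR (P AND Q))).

T | P | Q | R | Output
----------------------
0 | 0 | 0 | 0 | 0
0 | 0 | 0 | 1 | 0
0 | 0 | 1 | 0 | 0
0 | 0 | 1 | 1 | 0
0 | 1 | 0 | 0 | 0
0 | 1 | 0 | 1 | 0
0 | 1 | 1 | 0 | 1
0 | 1 | 1 | 1 | 0
1 | 0 | 0 | 0 | 0
1 | 0 | 0 | 1 | 1
1 | 0 | 1 | 0 | 0
1 | 0 | 1 | 1 | 0
1 | 1 | 0 | 0 | 0
1 | 1 | 0 | 1 | 1
1 | 1 | 1 | 0 | 0
1 | 1 | 1 | 1 | 0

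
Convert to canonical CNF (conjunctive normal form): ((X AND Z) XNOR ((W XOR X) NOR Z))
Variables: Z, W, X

(Z OR W OR X) AND (Z OR NOT W OR NOT X) AND (NOT Z OR W OR NOT X) AND (NOT Z OR NOT W OR NOT X)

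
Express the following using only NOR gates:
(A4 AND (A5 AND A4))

((A4 NOR A4) NOR (((A5 NOR A5) NOR (A4 NOR A4)) NOR ((A5 NOR A5) NOR (A4 NOR A4))))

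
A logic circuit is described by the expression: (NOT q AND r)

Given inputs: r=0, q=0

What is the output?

Substituting: (NOT 0 AND 0)
= 0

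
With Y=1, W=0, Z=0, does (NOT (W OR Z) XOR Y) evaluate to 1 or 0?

Substituting: (NOT (0 OR 0) XOR 1)
= 0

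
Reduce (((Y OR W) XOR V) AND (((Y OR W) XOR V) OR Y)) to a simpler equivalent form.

By absorption (E AND (E OR v) = E):
= ((Y OR W) XOR V)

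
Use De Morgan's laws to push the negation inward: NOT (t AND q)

NOT t OR NOT q
De Morgan's: NOT(AND of terms) = OR of negations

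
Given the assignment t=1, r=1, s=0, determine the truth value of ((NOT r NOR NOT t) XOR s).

Substituting: ((NOT 1 NOR NOT 1) XOR 0)
= 1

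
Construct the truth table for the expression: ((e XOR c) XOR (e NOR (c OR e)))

e | c | Output
--------------
0 | 0 | 1
0 | 1 | 1
1 | 0 | 1
1 | 1 | 0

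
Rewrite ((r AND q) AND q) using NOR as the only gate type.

((((r NOR r) NOR (q NOR q)) NOR ((r NOR r) NOR (q NOR q))) NOR (q NOR q))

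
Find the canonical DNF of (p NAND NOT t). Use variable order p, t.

(NOT p AND NOT t) OR (NOT p AND t) OR (p AND t)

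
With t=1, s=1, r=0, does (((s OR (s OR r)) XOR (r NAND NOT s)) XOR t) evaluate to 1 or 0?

Substituting: (((1 OR (1 OR 0)) XOR (0 NAND NOT 1)) XOR 1)
= 1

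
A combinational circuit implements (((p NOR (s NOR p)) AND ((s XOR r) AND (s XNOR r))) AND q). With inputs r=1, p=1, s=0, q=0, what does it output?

Substituting: (((1 NOR (0 NOR 1)) AND ((0 XOR 1) AND (0 XNOR 1))) AND 0)
= 0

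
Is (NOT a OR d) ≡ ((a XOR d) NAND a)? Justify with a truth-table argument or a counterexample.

Yes, they are equivalent — the two output columns agree on all 4 assignments:
a | d | Expression 1 | Expression 2
-----------------------------------
0 | 0 | 1 | 1
0 | 1 | 1 | 1
1 | 0 | 0 | 0
1 | 1 | 1 | 1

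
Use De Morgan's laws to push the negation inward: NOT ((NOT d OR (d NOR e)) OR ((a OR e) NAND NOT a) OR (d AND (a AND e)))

NOT (NOT d OR (d NOR e)) AND NOT ((a OR e) NAND NOT a) AND NOT (d AND (a AND e))
De Morgan's: NOT(OR of terms) = AND of negations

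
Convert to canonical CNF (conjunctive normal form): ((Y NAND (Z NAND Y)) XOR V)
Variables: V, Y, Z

(V OR NOT Y OR Z) AND (NOT V OR Y OR Z) AND (NOT V OR Y OR NOT Z) AND (NOT V OR NOT Y OR NOT Z)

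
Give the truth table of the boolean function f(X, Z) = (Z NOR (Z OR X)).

X | Z | Output
--------------
0 | 0 | 1
0 | 1 | 0
1 | 0 | 0
1 | 1 | 0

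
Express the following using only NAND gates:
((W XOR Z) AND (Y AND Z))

((((W NAND (W NAND Z)) NAND (Z NAND (W NAND Z))) NAND ((Y NAND Z) NAND (Y NAND Z))) NAND (((W NAND (W NAND Z)) NAND (Z NAND (W NAND Z))) NAND ((Y NAND Z) NAND (Y NAND Z))))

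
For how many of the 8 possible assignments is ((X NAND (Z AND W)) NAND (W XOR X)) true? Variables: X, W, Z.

Satisfying assignments: (0,0,0), (0,0,1), (1,1,0), (1,1,1)
Count: 4 out of 8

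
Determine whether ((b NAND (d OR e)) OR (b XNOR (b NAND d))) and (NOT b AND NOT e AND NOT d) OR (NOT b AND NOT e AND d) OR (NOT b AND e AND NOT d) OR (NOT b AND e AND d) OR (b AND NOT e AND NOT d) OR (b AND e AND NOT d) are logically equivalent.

Yes, they are equivalent — the two output columns agree on all 8 assignments:
b | e | d | Expression 1 | Expression 2
---------------------------------------
0 | 0 | 0 | 1 | 1
0 | 0 | 1 | 1 | 1
0 | 1 | 0 | 1 | 1
0 | 1 | 1 | 1 | 1
1 | 0 | 0 | 1 | 1
1 | 0 | 1 | 0 | 0
1 | 1 | 0 | 1 | 1
1 | 1 | 1 | 0 | 0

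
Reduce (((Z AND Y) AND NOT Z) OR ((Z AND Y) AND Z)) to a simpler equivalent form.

By distribution ((E AND v) OR (E AND NOT v) = E):
= (Z AND Y)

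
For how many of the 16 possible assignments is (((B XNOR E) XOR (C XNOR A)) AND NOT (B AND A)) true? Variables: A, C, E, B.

Satisfying assignments: (0,0,0,1), (0,0,1,0), (0,1,0,0), (0,1,1,1), (1,0,0,0), (1,1,1,0)
Count: 6 out of 16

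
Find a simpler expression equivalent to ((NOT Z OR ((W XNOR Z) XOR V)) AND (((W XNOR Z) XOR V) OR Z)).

By distribution ((E OR v) AND (E OR NOT v) = E):
= ((W XNOR Z) XOR V)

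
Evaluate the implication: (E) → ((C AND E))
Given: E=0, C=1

Antecedent (E) = 0; consequent ((C AND E)) = 0.
0 → 0 = 1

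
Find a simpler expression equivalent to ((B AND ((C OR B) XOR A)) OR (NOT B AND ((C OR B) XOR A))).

By distribution ((E AND v) OR (E AND NOT v) = E):
= ((C OR B) XOR A)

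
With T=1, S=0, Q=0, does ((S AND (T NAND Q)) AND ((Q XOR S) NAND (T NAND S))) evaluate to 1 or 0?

Substituting: ((0 AND (1 NAND 0)) AND ((0 XOR 0) NAND (1 NAND 0)))
= 0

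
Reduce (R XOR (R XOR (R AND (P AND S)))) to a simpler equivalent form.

By XOR self-cancellation ((E XOR v) XOR v = E):
= (R AND (P AND S))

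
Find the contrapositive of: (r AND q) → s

Contrapositive: NOT s → NOT (r AND q)
Note: A statement and its contrapositive are logically equivalent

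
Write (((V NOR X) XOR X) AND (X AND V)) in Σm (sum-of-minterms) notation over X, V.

Σm(3) = (X AND V)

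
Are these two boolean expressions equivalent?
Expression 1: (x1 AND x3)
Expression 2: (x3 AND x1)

Yes, they are equivalent — the two output columns agree on all 4 assignments:
x3 | x1 | Expression 1 | Expression 2
-------------------------------------
0 | 0 | 0 | 0
0 | 1 | 0 | 0
1 | 0 | 0 | 0
1 | 1 | 1 | 1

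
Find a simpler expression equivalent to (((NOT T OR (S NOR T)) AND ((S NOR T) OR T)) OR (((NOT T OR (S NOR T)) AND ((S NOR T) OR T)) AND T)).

By absorption (E OR (E AND v) = E) then distribution ((E OR v) AND (E OR NOT v) = E):
= (S NOR T)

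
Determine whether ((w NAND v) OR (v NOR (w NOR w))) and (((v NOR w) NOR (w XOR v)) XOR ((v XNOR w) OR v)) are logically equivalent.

No. Counterexample: with w=1, v=0, Expression 1 = 1 but Expression 2 = 0.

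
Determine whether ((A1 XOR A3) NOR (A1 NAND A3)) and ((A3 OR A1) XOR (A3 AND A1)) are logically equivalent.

No. Counterexample: with A3=0, A1=1, Expression 1 = 0 but Expression 2 = 1.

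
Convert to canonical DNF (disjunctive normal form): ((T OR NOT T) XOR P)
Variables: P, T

(NOT P AND NOT T) OR (NOT P AND T)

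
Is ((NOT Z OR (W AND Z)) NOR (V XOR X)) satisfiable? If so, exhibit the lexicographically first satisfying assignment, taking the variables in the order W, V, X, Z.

W=0, V=0, X=0, Z=1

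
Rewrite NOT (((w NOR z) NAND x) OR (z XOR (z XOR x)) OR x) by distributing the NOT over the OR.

NOT ((w NOR z) NAND x) AND NOT (z XOR (z XOR x)) AND NOT x
De Morgan's: NOT(OR of terms) = AND of negations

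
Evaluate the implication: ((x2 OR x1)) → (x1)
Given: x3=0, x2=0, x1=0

Antecedent ((x2 OR x1)) = 0; consequent (x1) = 0.
0 → 0 = 1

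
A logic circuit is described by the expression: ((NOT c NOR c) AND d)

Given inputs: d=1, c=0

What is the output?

Substituting: ((NOT 0 NOR 0) AND 1)
= 0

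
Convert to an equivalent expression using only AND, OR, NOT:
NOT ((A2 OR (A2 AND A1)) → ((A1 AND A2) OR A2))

(A2 OR (A2 AND A1)) AND NOT ((A1 AND A2) OR A2)
(Negated implication: NOT(A → B) = A AND NOT B)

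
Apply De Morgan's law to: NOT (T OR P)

NOT T AND NOT P
De Morgan's: NOT(OR of terms) = AND of negations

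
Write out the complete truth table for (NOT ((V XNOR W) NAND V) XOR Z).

W | Z | V | Output
------------------
0 | 0 | 0 | 0
0 | 0 | 1 | 0
0 | 1 | 0 | 1
0 | 1 | 1 | 1
1 | 0 | 0 | 0
1 | 0 | 1 | 1
1 | 1 | 0 | 1
1 | 1 | 1 | 0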